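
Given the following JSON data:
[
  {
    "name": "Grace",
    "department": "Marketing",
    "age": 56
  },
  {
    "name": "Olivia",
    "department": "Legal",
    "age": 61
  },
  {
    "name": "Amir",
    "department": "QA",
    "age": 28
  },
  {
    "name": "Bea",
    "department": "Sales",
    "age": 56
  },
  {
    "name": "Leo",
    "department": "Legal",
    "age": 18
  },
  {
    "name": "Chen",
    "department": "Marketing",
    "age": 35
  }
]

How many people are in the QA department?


Scanning records for department = QA
  Record 2: Amir
Count: 1

ANSWER: 1


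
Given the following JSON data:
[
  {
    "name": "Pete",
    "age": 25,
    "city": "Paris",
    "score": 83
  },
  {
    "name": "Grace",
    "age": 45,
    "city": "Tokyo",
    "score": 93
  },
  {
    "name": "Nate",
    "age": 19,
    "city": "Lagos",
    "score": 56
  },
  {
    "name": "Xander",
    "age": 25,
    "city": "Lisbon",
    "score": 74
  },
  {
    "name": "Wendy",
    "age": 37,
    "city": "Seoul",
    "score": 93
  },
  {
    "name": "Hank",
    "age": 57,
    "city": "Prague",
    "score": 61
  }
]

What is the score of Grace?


Looking up record where name = Grace
Record index: 1
Field 'score' = 93

ANSWER: 93


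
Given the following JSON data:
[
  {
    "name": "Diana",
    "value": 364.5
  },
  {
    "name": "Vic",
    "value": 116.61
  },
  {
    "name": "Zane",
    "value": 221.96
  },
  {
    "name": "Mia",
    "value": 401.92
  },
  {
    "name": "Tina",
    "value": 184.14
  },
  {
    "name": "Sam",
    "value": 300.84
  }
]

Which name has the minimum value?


Comparing values:
  Diana: 364.5
  Vic: 116.61
  Zane: 221.96
  Mia: 401.92
  Tina: 184.14
  Sam: 300.84
Minimum: Vic (116.61)

ANSWER: Vic


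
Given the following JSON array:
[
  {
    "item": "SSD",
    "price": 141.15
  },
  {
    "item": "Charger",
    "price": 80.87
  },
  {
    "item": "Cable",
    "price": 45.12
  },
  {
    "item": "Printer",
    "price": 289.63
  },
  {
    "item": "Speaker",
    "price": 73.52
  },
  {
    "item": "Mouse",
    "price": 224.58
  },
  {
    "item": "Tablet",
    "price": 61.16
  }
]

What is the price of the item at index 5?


Array index 5 -> Mouse
price = 224.58

ANSWER: 224.58


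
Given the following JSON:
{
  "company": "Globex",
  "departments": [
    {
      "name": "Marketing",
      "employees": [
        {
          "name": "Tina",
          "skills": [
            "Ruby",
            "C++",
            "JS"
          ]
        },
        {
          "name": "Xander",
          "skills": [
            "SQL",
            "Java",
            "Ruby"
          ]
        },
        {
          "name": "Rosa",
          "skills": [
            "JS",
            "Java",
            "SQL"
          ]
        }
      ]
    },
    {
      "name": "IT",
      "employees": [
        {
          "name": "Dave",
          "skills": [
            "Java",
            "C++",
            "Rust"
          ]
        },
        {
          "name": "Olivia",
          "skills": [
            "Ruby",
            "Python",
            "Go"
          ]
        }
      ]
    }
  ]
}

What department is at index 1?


Path: departments[1].name
Value: IT

ANSWER: IT


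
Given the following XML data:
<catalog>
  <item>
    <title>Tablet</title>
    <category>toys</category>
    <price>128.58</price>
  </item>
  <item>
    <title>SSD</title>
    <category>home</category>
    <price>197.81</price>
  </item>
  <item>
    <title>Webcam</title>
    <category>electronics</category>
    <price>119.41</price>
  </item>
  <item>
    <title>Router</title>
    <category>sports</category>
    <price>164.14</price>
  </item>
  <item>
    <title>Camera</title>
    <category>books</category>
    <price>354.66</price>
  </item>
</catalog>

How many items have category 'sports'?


Scanning <item> elements for <category>sports</category>:
  Item 4: Router -> MATCH
Count: 1

ANSWER: 1


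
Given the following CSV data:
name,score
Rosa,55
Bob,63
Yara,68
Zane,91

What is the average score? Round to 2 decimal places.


Scores: 55, 63, 68, 91
Sum = 277
Count = 4
Average = 277 / 4 = 69.25

ANSWER: 69.25


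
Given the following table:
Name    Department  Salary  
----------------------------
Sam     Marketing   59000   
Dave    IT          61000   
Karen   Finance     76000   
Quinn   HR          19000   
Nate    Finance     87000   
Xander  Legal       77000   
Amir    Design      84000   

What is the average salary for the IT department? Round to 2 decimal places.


IT department members:
  Dave: 61000
Sum = 61000
Count = 1
Average = 61000 / 1 = 61000.00

ANSWER: 61000.00


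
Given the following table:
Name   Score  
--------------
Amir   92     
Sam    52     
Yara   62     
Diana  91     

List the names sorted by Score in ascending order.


Sorting by Score (ascending):
  Sam: 52
  Yara: 62
  Diana: 91
  Amir: 92


ANSWER: Sam, Yara, Diana, Amir


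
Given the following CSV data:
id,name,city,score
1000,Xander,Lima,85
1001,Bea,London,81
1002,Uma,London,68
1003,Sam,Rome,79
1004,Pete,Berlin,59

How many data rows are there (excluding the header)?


Counting rows (excluding header):
Header: id,name,city,score
Data rows: 5

ANSWER: 5


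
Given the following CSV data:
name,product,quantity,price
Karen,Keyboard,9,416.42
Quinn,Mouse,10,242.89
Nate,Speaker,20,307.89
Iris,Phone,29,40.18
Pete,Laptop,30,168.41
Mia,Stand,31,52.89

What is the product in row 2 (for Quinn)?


Row 2: Quinn
Column 'product' = Mouse

ANSWER: Mouse


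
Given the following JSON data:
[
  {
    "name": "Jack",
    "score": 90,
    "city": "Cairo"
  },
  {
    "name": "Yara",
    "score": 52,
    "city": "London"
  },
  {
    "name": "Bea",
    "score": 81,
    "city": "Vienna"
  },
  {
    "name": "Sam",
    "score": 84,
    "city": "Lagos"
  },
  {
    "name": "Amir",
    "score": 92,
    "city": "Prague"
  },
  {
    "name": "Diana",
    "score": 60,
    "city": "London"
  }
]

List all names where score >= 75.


Filtering records where score >= 75:
  Jack (score=90) -> YES
  Yara (score=52) -> no
  Bea (score=81) -> YES
  Sam (score=84) -> YES
  Amir (score=92) -> YES
  Diana (score=60) -> no


ANSWER: Jack, Bea, Sam, Amir


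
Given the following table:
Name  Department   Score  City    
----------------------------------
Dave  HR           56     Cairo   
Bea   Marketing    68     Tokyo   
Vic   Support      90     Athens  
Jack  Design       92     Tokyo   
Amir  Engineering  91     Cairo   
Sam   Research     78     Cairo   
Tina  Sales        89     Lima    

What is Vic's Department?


Row 3: Vic
Department = Support

ANSWER: Support


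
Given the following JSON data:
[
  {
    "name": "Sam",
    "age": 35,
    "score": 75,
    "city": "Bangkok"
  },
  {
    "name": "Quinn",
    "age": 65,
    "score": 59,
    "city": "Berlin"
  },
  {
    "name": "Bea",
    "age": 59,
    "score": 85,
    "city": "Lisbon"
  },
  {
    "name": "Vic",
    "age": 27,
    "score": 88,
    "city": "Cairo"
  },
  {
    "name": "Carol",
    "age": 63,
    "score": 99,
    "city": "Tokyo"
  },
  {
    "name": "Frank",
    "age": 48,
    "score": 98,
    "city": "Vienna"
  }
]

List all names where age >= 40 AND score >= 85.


Checking both conditions:
  Sam (age=35, score=75) -> no
  Quinn (age=65, score=59) -> no
  Bea (age=59, score=85) -> YES
  Vic (age=27, score=88) -> no
  Carol (age=63, score=99) -> YES
  Frank (age=48, score=98) -> YES


ANSWER: Bea, Carol, Frank


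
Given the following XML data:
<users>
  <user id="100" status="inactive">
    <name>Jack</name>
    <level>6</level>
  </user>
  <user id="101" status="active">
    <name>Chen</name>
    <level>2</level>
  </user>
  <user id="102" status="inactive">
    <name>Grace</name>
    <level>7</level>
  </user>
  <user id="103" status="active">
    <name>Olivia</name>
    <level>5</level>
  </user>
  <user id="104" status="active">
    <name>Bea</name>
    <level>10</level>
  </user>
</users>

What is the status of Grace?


Finding user with name = Grace
user id="102" status="inactive"

ANSWER: inactive


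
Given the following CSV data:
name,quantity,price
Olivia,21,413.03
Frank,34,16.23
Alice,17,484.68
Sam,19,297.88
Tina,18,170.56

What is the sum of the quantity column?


Values in 'quantity' column:
  Row 1: 21
  Row 2: 34
  Row 3: 17
  Row 4: 19
  Row 5: 18
Sum = 21 + 34 + 17 + 19 + 18 = 109

ANSWER: 109


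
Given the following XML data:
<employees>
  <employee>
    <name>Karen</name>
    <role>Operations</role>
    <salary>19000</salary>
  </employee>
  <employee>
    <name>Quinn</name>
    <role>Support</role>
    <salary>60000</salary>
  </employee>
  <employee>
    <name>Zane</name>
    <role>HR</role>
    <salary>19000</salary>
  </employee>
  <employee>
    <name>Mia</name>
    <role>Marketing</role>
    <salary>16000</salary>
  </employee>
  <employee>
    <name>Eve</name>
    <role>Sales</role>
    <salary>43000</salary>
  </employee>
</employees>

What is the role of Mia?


Searching for <employee> with <name>Mia</name>
Found at position 4
<role>Marketing</role>

ANSWER: Marketing


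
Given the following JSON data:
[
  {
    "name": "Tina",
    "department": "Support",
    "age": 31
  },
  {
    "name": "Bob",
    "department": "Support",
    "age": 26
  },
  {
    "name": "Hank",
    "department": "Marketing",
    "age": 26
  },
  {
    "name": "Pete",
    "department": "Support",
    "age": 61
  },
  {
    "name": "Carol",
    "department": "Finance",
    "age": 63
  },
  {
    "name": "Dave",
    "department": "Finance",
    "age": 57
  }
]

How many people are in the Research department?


Scanning records for department = Research
  No matches found
Count: 0

ANSWER: 0


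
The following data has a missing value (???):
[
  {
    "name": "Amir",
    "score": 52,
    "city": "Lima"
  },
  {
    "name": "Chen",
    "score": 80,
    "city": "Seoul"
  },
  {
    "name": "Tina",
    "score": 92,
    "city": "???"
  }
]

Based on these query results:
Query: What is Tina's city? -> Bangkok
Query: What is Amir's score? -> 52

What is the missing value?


The missing value is Tina's city
From query: Tina's city = Bangkok

ANSWER: Bangkok


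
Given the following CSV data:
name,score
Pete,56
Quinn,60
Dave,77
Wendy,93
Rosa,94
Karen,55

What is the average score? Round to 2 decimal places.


Scores: 56, 60, 77, 93, 94, 55
Sum = 435
Count = 6
Average = 435 / 6 = 72.50

ANSWER: 72.50


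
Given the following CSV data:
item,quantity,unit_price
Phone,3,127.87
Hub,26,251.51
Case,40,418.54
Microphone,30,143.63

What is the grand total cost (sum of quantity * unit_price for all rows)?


Computing row totals:
  Phone: 3 * 127.87 = 383.61
  Hub: 26 * 251.51 = 6539.26
  Case: 40 * 418.54 = 16741.6
  Microphone: 30 * 143.63 = 4308.9
Grand total = 383.61 + 6539.26 + 16741.6 + 4308.9 = 27973.37

ANSWER: 27973.37


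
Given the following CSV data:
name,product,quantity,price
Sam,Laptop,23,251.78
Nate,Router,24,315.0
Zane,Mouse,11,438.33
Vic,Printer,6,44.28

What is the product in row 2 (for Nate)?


Row 2: Nate
Column 'product' = Router

ANSWER: Router


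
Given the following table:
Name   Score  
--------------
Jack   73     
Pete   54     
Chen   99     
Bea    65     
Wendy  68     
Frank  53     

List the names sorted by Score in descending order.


Sorting by Score (descending):
  Chen: 99
  Jack: 73
  Wendy: 68
  Bea: 65
  Pete: 54
  Frank: 53


ANSWER: Chen, Jack, Wendy, Bea, Pete, Frank


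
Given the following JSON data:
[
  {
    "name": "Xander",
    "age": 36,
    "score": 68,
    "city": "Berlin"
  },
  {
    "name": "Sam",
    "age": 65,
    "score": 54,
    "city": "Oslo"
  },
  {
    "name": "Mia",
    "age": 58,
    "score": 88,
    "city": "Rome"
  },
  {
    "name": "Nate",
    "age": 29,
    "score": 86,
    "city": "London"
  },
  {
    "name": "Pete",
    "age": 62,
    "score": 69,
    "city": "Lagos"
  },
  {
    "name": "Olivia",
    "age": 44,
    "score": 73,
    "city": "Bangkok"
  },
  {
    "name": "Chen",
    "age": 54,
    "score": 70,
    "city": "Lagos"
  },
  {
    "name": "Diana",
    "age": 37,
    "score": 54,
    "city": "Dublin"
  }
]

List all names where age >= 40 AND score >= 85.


Checking both conditions:
  Xander (age=36, score=68) -> no
  Sam (age=65, score=54) -> no
  Mia (age=58, score=88) -> YES
  Nate (age=29, score=86) -> no
  Pete (age=62, score=69) -> no
  Olivia (age=44, score=73) -> no
  Chen (age=54, score=70) -> no
  Diana (age=37, score=54) -> no


ANSWER: Mia


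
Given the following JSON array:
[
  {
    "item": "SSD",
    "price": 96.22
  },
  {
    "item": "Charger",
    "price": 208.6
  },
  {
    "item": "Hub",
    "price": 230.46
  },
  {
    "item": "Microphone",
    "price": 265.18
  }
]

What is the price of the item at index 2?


Array index 2 -> Hub
price = 230.46

ANSWER: 230.46


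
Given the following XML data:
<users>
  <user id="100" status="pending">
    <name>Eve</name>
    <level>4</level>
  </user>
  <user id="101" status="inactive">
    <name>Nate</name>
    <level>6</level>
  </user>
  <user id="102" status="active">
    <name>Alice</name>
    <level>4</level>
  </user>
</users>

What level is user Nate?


Finding user: Nate
<level>6</level>

ANSWER: 6


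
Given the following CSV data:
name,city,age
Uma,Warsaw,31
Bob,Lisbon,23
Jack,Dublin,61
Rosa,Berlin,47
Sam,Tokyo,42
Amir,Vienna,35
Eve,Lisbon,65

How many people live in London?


Scanning city column for 'London':
Total matches: 0

ANSWER: 0


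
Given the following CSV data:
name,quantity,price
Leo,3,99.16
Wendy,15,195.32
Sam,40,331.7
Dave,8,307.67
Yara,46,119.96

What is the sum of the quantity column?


Values in 'quantity' column:
  Row 1: 3
  Row 2: 15
  Row 3: 40
  Row 4: 8
  Row 5: 46
Sum = 3 + 15 + 40 + 8 + 46 = 112

ANSWER: 112


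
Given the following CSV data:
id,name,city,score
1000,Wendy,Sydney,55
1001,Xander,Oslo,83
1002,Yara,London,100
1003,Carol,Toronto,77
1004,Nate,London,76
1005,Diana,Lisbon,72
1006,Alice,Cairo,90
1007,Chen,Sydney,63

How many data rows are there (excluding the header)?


Counting rows (excluding header):
Header: id,name,city,score
Data rows: 8

ANSWER: 8


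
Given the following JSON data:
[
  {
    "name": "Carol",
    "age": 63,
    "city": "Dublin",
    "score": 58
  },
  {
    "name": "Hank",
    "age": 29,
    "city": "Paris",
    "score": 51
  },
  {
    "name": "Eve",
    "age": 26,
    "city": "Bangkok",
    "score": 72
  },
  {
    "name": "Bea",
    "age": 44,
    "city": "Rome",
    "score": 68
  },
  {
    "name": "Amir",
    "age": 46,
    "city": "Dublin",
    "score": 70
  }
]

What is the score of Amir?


Looking up record where name = Amir
Record index: 4
Field 'score' = 70

ANSWER: 70


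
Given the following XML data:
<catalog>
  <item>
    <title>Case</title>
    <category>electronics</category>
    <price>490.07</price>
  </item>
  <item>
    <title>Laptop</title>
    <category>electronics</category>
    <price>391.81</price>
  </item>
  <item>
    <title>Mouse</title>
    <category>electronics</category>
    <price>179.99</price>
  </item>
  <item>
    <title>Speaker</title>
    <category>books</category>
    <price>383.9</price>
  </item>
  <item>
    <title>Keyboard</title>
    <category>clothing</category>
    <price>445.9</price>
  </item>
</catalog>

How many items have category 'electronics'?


Scanning <item> elements for <category>electronics</category>:
  Item 1: Case -> MATCH
  Item 2: Laptop -> MATCH
  Item 3: Mouse -> MATCH
Count: 3

ANSWER: 3


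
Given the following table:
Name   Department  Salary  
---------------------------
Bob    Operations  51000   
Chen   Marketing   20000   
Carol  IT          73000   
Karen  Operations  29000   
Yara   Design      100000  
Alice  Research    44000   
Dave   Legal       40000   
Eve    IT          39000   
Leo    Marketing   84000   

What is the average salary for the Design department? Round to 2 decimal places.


Design department members:
  Yara: 100000
Sum = 100000
Count = 1
Average = 100000 / 1 = 100000.00

ANSWER: 100000.00


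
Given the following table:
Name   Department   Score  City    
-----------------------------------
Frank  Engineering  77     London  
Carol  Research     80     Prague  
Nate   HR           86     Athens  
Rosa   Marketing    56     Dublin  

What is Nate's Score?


Row 3: Nate
Score = 86

ANSWER: 86


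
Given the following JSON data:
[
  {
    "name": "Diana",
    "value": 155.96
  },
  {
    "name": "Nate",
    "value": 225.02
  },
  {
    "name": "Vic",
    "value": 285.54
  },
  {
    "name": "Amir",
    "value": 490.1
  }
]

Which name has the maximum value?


Comparing values:
  Diana: 155.96
  Nate: 225.02
  Vic: 285.54
  Amir: 490.1
Maximum: Amir (490.1)

ANSWER: Amir


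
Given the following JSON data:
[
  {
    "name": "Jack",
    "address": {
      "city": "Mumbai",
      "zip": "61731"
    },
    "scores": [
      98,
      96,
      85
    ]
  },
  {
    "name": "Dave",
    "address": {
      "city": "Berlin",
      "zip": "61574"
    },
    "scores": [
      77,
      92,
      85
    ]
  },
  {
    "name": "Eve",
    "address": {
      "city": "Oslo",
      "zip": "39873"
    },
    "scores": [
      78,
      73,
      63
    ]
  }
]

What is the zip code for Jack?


Path: records[0].address.zip
Value: 61731

ANSWER: 61731


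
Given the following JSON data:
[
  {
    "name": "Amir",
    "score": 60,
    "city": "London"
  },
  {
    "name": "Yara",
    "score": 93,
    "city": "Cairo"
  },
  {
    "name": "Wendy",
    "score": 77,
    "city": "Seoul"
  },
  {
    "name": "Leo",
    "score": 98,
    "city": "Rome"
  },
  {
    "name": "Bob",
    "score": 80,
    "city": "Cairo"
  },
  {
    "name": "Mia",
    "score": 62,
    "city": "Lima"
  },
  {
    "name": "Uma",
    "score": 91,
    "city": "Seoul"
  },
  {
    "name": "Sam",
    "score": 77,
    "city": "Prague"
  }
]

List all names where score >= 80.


Filtering records where score >= 80:
  Amir (score=60) -> no
  Yara (score=93) -> YES
  Wendy (score=77) -> no
  Leo (score=98) -> YES
  Bob (score=80) -> YES
  Mia (score=62) -> no
  Uma (score=91) -> YES
  Sam (score=77) -> no


ANSWER: Yara, Leo, Bob, Uma


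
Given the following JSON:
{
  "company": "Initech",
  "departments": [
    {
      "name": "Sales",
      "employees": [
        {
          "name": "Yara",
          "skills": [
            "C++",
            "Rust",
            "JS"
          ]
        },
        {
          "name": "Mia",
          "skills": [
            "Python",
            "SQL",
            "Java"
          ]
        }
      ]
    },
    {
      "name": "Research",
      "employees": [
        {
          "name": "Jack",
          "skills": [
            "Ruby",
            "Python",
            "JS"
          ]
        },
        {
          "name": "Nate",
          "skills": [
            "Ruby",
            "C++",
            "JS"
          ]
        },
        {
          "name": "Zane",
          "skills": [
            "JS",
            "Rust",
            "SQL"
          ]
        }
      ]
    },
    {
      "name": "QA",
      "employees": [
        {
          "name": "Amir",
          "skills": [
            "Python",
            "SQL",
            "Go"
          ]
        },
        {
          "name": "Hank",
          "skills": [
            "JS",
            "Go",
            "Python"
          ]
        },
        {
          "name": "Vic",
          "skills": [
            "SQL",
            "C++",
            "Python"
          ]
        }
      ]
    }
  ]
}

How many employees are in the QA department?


Path: departments[2].employees
Count: 3

ANSWER: 3


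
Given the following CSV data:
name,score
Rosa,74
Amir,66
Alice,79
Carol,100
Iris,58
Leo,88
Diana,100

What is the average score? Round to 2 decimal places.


Scores: 74, 66, 79, 100, 58, 88, 100
Sum = 565
Count = 7
Average = 565 / 7 = 80.71

ANSWER: 80.71


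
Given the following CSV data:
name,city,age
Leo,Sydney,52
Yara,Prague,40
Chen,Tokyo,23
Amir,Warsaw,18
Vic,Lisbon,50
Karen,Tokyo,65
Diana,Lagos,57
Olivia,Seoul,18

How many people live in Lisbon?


Scanning city column for 'Lisbon':
  Row 5: Vic -> MATCH
Total matches: 1

ANSWER: 1


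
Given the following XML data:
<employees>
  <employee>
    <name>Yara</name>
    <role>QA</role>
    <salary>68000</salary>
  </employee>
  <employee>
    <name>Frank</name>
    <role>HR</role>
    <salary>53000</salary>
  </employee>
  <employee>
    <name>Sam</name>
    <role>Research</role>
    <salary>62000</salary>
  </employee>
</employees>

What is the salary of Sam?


Searching for <employee> with <name>Sam</name>
Found at position 3
<salary>62000</salary>

ANSWER: 62000


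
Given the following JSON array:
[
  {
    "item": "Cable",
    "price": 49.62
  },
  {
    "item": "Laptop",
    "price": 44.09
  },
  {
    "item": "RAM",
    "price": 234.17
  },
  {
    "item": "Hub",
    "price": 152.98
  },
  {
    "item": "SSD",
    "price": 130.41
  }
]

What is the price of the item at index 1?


Array index 1 -> Laptop
price = 44.09

ANSWER: 44.09


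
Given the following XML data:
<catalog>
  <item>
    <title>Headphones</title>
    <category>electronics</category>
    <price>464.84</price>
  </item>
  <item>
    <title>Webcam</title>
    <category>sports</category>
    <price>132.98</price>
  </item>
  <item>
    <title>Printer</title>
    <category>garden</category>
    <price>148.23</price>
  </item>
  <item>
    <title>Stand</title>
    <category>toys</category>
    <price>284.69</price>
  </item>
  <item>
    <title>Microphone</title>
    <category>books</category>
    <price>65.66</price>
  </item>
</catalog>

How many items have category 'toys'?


Scanning <item> elements for <category>toys</category>:
  Item 4: Stand -> MATCH
Count: 1

ANSWER: 1


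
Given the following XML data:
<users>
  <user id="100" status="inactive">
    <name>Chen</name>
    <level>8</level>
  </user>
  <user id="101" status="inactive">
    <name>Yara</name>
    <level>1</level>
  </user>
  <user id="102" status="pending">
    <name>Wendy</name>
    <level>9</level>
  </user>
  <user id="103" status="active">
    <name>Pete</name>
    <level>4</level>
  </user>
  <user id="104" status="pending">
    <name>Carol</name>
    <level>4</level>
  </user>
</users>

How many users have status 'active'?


Counting users with status='active':
  Pete (id=103) -> MATCH
Count: 1

ANSWER: 1


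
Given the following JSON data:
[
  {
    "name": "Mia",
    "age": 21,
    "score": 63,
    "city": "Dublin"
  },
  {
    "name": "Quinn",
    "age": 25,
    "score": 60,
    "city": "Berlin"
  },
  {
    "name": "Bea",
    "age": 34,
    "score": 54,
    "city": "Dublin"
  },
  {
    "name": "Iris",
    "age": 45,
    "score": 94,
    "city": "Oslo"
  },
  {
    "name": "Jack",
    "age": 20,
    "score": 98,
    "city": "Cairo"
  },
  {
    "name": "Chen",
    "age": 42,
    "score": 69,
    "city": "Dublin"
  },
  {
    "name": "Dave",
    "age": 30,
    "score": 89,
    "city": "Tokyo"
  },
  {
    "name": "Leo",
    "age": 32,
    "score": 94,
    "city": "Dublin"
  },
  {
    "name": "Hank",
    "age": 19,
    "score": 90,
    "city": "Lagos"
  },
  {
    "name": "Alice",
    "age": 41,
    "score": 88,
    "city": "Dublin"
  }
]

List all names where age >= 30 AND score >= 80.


Checking both conditions:
  Mia (age=21, score=63) -> no
  Quinn (age=25, score=60) -> no
  Bea (age=34, score=54) -> no
  Iris (age=45, score=94) -> YES
  Jack (age=20, score=98) -> no
  Chen (age=42, score=69) -> no
  Dave (age=30, score=89) -> YES
  Leo (age=32, score=94) -> YES
  Hank (age=19, score=90) -> no
  Alice (age=41, score=88) -> YES


ANSWER: Iris, Dave, Leo, Alice


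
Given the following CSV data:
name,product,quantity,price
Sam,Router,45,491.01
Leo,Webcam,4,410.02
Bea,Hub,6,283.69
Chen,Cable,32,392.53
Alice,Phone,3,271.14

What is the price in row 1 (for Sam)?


Row 1: Sam
Column 'price' = 491.01

ANSWER: 491.01


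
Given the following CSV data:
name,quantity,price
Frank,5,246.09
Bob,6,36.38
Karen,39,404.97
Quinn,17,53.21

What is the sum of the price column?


Values in 'price' column:
  Row 1: 246.09
  Row 2: 36.38
  Row 3: 404.97
  Row 4: 53.21
Sum = 246.09 + 36.38 + 404.97 + 53.21 = 740.65

ANSWER: 740.65


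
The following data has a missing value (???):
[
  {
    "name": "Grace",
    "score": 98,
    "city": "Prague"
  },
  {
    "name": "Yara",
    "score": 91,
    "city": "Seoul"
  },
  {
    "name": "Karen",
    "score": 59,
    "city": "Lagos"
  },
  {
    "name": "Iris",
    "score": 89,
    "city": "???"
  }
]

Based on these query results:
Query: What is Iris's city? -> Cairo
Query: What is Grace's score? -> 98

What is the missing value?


The missing value is Iris's city
From query: Iris's city = Cairo

ANSWER: Cairo


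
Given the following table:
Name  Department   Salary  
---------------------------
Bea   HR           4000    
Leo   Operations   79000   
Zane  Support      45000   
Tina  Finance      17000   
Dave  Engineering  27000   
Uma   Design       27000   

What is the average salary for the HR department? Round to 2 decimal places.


HR department members:
  Bea: 4000
Sum = 4000
Count = 1
Average = 4000 / 1 = 4000.00

ANSWER: 4000.00


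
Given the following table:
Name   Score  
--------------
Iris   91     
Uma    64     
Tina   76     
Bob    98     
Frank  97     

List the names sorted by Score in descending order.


Sorting by Score (descending):
  Bob: 98
  Frank: 97
  Iris: 91
  Tina: 76
  Uma: 64


ANSWER: Bob, Frank, Iris, Tina, Uma


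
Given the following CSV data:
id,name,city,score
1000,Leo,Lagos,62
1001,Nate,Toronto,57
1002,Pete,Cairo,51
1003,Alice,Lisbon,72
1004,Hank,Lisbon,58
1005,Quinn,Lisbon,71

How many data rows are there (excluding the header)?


Counting rows (excluding header):
Header: id,name,city,score
Data rows: 6

ANSWER: 6


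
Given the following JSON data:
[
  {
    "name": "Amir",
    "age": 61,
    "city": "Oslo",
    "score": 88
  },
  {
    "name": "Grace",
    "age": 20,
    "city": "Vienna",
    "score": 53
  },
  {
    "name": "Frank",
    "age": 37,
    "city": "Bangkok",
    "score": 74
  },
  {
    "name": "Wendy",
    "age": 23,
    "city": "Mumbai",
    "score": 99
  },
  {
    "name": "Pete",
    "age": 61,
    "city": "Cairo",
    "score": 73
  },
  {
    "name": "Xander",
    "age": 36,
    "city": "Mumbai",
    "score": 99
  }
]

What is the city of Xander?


Looking up record where name = Xander
Record index: 5
Field 'city' = Mumbai

ANSWER: Mumbai


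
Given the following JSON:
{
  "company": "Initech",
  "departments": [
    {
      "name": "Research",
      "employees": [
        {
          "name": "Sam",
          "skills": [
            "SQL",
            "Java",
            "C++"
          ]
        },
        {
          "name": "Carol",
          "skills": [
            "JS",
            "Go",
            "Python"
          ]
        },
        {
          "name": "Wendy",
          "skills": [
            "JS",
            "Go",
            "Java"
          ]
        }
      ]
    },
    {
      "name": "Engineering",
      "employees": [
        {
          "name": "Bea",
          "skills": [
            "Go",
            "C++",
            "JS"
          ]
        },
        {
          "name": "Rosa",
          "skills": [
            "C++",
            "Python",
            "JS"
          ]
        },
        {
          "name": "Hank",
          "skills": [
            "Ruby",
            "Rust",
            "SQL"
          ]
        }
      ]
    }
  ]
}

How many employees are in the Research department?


Path: departments[0].employees
Count: 3

ANSWER: 3


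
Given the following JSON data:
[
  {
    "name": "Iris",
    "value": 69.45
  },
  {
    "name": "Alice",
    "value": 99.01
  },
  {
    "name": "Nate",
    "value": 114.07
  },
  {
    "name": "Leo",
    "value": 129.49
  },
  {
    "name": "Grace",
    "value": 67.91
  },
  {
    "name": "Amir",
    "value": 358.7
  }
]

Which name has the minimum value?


Comparing values:
  Iris: 69.45
  Alice: 99.01
  Nate: 114.07
  Leo: 129.49
  Grace: 67.91
  Amir: 358.7
Minimum: Grace (67.91)

ANSWER: Grace


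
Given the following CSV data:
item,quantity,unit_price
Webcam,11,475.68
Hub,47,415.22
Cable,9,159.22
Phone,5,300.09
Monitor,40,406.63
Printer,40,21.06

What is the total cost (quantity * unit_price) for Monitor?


Row: Monitor
quantity = 40
unit_price = 406.63
total = 40 * 406.63 = 16265.2

ANSWER: 16265.2


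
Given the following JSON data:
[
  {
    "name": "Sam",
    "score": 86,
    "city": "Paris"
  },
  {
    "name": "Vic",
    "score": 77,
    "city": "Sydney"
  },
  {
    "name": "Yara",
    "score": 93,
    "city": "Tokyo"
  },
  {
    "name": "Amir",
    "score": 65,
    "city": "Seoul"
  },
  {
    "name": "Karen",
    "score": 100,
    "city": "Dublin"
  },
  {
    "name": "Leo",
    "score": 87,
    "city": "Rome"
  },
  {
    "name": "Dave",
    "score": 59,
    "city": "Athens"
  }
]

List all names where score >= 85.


Filtering records where score >= 85:
  Sam (score=86) -> YES
  Vic (score=77) -> no
  Yara (score=93) -> YES
  Amir (score=65) -> no
  Karen (score=100) -> YES
  Leo (score=87) -> YES
  Dave (score=59) -> no


ANSWER: Sam, Yara, Karen, Leo


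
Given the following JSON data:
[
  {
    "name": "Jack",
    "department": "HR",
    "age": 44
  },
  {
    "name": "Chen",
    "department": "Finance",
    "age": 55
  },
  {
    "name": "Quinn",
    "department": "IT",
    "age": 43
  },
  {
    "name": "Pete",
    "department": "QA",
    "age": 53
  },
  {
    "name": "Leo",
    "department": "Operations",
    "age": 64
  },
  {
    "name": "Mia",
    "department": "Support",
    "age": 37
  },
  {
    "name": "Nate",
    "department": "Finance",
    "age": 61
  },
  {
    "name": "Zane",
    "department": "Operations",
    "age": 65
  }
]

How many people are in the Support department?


Scanning records for department = Support
  Record 5: Mia
Count: 1

ANSWER: 1


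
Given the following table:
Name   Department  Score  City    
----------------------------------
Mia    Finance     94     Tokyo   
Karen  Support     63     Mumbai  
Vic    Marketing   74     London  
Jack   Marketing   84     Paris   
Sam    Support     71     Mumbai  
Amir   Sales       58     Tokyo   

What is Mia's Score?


Row 1: Mia
Score = 94

ANSWER: 94


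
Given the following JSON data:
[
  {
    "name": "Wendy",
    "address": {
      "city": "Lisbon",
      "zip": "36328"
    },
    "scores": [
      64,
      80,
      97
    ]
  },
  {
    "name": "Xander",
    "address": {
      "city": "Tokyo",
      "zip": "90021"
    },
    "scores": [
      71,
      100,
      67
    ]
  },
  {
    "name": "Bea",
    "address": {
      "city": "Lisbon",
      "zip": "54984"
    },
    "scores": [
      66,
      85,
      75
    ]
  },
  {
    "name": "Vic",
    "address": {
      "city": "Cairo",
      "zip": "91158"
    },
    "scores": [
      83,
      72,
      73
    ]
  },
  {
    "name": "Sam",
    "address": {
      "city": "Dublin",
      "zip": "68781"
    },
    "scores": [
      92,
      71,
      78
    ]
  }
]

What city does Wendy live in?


Path: records[0].address.city
Value: Lisbon

ANSWER: Lisbon


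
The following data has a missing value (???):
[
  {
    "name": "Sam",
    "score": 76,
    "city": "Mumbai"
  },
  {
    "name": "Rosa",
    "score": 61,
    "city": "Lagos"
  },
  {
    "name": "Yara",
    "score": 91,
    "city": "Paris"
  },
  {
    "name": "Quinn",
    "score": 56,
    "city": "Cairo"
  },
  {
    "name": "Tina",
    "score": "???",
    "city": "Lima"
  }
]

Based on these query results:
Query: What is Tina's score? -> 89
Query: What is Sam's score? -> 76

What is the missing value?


The missing value is Tina's score
From query: Tina's score = 89

ANSWER: 89


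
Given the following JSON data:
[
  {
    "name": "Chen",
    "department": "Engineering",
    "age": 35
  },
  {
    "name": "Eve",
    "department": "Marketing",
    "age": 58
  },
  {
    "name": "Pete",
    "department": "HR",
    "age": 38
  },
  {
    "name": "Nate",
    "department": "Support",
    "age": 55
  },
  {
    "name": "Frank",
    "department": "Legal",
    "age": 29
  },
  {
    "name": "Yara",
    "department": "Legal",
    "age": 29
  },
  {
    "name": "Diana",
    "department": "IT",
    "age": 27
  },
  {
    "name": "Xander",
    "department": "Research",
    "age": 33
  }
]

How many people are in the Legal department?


Scanning records for department = Legal
  Record 4: Frank
  Record 5: Yara
Count: 2

ANSWER: 2


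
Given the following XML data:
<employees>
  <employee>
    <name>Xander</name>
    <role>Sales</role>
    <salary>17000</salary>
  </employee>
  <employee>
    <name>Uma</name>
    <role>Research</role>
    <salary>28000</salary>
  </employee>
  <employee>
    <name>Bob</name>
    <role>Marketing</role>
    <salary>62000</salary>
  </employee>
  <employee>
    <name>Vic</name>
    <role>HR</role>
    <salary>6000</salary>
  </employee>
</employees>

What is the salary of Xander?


Searching for <employee> with <name>Xander</name>
Found at position 1
<salary>17000</salary>

ANSWER: 17000


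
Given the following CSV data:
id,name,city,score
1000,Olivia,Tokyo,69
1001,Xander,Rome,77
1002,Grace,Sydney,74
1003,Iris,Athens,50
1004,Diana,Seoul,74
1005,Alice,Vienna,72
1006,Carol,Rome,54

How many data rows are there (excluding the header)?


Counting rows (excluding header):
Header: id,name,city,score
Data rows: 7

ANSWER: 7


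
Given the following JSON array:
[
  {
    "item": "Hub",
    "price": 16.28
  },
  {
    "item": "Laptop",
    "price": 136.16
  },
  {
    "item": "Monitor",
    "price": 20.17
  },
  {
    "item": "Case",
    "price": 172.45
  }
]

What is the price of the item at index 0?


Array index 0 -> Hub
price = 16.28

ANSWER: 16.28


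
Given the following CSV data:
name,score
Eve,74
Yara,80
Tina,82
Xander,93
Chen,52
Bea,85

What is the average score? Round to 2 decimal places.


Scores: 74, 80, 82, 93, 52, 85
Sum = 466
Count = 6
Average = 466 / 6 = 77.67

ANSWER: 77.67


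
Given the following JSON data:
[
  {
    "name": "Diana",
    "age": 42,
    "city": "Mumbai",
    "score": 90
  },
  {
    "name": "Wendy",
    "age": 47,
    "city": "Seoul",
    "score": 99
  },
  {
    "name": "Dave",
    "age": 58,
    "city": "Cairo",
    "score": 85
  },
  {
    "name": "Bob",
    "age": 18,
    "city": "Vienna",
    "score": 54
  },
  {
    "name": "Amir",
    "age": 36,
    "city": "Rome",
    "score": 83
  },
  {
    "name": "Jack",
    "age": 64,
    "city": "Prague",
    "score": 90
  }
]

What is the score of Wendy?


Looking up record where name = Wendy
Record index: 1
Field 'score' = 99

ANSWER: 99


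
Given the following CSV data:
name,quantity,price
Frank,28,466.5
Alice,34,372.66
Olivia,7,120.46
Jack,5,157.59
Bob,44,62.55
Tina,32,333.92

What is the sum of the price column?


Values in 'price' column:
  Row 1: 466.5
  Row 2: 372.66
  Row 3: 120.46
  Row 4: 157.59
  Row 5: 62.55
  Row 6: 333.92
Sum = 466.5 + 372.66 + 120.46 + 157.59 + 62.55 + 333.92 = 1513.68

ANSWER: 1513.68


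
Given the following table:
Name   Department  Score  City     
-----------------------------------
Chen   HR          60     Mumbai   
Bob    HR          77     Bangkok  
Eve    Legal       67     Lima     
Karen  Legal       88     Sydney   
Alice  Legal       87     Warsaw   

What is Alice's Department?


Row 5: Alice
Department = Legal

ANSWER: Legal


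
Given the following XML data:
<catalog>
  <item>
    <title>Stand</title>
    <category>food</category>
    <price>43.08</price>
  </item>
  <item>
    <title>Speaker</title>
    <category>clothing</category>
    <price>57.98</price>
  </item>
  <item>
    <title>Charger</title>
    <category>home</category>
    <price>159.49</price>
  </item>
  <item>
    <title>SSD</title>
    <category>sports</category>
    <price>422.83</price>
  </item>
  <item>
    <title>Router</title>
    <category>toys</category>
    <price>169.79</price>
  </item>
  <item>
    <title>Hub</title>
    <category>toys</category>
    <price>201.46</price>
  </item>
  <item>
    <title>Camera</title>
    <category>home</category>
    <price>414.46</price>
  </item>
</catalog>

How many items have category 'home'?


Scanning <item> elements for <category>home</category>:
  Item 3: Charger -> MATCH
  Item 7: Camera -> MATCH
Count: 2

ANSWER: 2


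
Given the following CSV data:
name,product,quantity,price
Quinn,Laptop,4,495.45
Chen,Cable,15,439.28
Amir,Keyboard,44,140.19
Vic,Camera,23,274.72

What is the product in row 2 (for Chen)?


Row 2: Chen
Column 'product' = Cable

ANSWER: Cable


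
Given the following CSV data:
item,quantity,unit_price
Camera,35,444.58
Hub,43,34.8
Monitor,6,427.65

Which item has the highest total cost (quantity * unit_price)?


Computing row totals:
  Camera: 15560.3
  Hub: 1496.4
  Monitor: 2565.9
Maximum: Camera (15560.3)

ANSWER: Camera


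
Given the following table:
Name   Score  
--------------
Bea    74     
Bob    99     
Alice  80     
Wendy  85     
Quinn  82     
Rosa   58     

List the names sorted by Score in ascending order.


Sorting by Score (ascending):
  Rosa: 58
  Bea: 74
  Alice: 80
  Quinn: 82
  Wendy: 85
  Bob: 99


ANSWER: Rosa, Bea, Alice, Quinn, Wendy, Bob


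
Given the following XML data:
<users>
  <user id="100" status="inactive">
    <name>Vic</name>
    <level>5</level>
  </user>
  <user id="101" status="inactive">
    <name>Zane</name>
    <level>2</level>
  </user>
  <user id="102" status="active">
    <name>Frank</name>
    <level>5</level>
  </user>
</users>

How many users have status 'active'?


Counting users with status='active':
  Frank (id=102) -> MATCH
Count: 1

ANSWER: 1


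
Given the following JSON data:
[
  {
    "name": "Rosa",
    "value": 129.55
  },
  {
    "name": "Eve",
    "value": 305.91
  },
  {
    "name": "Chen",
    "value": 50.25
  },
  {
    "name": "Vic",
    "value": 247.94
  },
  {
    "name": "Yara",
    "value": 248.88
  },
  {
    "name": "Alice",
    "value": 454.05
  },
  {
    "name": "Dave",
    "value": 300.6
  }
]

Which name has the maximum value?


Comparing values:
  Rosa: 129.55
  Eve: 305.91
  Chen: 50.25
  Vic: 247.94
  Yara: 248.88
  Alice: 454.05
  Dave: 300.6
Maximum: Alice (454.05)

ANSWER: Alice


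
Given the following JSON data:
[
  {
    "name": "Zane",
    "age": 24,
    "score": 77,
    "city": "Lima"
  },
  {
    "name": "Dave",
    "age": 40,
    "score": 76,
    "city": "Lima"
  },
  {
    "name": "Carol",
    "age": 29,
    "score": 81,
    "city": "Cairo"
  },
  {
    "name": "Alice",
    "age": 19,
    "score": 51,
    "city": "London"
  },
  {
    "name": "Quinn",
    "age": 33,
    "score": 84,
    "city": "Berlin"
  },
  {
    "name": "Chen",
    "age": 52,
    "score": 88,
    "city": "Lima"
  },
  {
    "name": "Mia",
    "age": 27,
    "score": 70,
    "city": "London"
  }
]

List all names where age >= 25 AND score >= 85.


Checking both conditions:
  Zane (age=24, score=77) -> no
  Dave (age=40, score=76) -> no
  Carol (age=29, score=81) -> no
  Alice (age=19, score=51) -> no
  Quinn (age=33, score=84) -> no
  Chen (age=52, score=88) -> YES
  Mia (age=27, score=70) -> no


ANSWER: Chen


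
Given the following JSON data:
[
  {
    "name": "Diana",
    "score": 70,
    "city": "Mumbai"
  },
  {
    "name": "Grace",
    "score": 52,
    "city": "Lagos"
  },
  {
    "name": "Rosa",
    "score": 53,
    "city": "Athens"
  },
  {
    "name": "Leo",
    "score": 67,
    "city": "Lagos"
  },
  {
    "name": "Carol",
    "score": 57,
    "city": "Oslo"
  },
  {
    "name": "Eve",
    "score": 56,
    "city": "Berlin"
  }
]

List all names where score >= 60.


Filtering records where score >= 60:
  Diana (score=70) -> YES
  Grace (score=52) -> no
  Rosa (score=53) -> no
  Leo (score=67) -> YES
  Carol (score=57) -> no
  Eve (score=56) -> no


ANSWER: Diana, Leo


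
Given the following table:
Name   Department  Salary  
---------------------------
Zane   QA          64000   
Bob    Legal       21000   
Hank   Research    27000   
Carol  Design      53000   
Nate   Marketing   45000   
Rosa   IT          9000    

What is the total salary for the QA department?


QA department members:
  Zane: 64000
Total = 64000 = 64000

ANSWER: 64000
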